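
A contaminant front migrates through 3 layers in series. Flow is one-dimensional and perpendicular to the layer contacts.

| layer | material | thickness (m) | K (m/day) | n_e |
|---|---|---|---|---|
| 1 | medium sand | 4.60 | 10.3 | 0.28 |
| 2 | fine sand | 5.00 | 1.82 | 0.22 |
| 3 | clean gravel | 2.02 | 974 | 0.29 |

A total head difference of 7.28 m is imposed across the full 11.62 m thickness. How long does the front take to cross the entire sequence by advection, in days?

With flow normal to the layers, continuity requires the same specific discharge q through every layer.
Σ(b_i/K_i) = 4.60/10.3 + 5.00/1.82 + 2.02/974 = 3.196 d.
q = Δh / Σ(b_i/K_i) = 7.28 / 3.196 = 2.278 m/day.
In each layer the seepage velocity is v_i = q/n_i, so the layer transit time is t_i = b_i·n_i / q:
  layer 1 (medium sand): t_1 = 4.60 × 0.28 / 2.278 = 0.5654 d
  layer 2 (fine sand): t_2 = 5.00 × 0.22 / 2.278 = 0.4829 d
  layer 3 (clean gravel): t_3 = 2.02 × 0.29 / 2.278 = 0.2572 d
Total t = Σ t_i = 1.306 days.

1.31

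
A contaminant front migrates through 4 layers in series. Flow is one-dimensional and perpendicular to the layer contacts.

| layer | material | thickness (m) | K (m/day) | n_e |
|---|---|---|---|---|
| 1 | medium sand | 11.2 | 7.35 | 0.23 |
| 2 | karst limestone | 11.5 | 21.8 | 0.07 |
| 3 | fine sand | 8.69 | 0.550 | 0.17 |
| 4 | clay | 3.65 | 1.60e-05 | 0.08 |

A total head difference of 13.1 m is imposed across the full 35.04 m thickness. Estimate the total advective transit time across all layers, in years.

246

With flow normal to the layers, continuity requires the same specific discharge q through every layer.
Σ(b_i/K_i) = 11.2/7.35 + 11.5/21.8 + 8.69/0.550 + 3.65/1.60e-05 = 2.281e+05 d.
q = Δh / Σ(b_i/K_i) = 13.1 / 2.281e+05 = 5.742e-05 m/day.
In each layer the seepage velocity is v_i = q/n_i, so the layer transit time is t_i = b_i·n_i / q:
  layer 1 (medium sand): t_1 = 11.2 × 0.23 / 5.742e-05 = 44862 d
  layer 2 (karst limestone): t_2 = 11.5 × 0.07 / 5.742e-05 = 14019 d
  layer 3 (fine sand): t_3 = 8.69 × 0.17 / 5.742e-05 = 25728 d
  layer 4 (clay): t_4 = 3.65 × 0.08 / 5.742e-05 = 5085 d
Total t = Σ t_i = 89695 days = 245.6 years.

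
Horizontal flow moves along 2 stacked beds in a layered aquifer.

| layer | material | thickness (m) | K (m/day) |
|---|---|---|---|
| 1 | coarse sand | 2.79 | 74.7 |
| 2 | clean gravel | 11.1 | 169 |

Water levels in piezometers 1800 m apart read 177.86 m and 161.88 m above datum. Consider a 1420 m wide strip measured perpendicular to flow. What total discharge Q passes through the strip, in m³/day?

26300

Flow is parallel to layering, so each bed carries its own Darcy discharge and the transmissivities add.
Σ(K_i·b_i) = 74.7×2.79 + 169×11.1 = 2084 m²/day.
Hydraulic gradient i = (177.86 − 161.88) / 1800 = 15.98 / 1800 = 0.008878.
Q = Σ(K_i·b_i) · W · i = 2084 × 1420 × 0.008878 = 26276 m³/day.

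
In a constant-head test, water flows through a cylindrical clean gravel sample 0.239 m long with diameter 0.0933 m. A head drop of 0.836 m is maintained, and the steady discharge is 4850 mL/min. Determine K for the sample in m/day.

292

Cross-sectional area A = π·(d/2)² = π × (0.0933/2)² = 0.006837 m².
Convert discharge: 4850 mL/min = 8.083e-05 m³/s.
Darcy's law rearranged: K = Q·L / (A·Δh) = 8.083e-05 × 0.239 / (0.006837 × 0.836) = 0.003380 m/s = 292.0 m/day.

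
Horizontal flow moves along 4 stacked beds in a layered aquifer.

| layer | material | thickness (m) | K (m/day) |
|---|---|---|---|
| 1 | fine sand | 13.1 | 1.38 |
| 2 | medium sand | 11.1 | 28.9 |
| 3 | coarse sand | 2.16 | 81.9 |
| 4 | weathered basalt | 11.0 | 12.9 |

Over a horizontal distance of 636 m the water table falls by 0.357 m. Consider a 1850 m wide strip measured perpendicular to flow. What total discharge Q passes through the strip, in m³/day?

Flow is parallel to layering, so each bed carries its own Darcy discharge and the transmissivities add.
Σ(K_i·b_i) = 1.38×13.1 + 28.9×11.1 + 81.9×2.16 + 12.9×11.0 = 657.7 m²/day.
Hydraulic gradient i = Δh / L = 0.357 / 636 = 0.0005613.
Q = Σ(K_i·b_i) · W · i = 657.7 × 1850 × 0.0005613 = 683.0 m³/day.

683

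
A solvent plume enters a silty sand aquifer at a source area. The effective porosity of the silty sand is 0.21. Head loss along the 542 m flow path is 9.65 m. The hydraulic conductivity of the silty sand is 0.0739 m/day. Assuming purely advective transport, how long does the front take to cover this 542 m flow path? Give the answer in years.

237

Hydraulic gradient i = Δh / L = 9.65 / 542 = 0.01780.
Darcy flux q = K · i = 0.07390 × 0.01780 = 0.001316 m/day.
Seepage velocity v = q / n_e = 0.001316 / 0.21 = 0.006265 m/day.
Travel time t = L / v = 542 / 0.006265 = 86506 days = 236.8 years.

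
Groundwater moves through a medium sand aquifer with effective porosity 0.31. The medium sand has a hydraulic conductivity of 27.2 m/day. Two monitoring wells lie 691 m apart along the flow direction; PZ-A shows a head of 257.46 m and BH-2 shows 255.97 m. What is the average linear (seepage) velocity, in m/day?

0.189

Hydraulic gradient i = (257.46 − 255.97) / 691 = 1.49 / 691 = 0.002156.
Darcy flux q = K · i = 27.20 × 0.002156 = 0.05865 m/day.
Seepage velocity v = q / n_e = 0.05865 / 0.31 = 0.1892 m/day.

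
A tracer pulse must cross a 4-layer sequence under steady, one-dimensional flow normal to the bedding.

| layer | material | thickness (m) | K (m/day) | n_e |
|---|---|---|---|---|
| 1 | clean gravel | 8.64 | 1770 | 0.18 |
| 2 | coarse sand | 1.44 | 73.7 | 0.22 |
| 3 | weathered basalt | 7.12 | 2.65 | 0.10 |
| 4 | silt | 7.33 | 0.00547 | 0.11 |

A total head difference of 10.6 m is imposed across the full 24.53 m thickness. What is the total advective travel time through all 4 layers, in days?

With flow normal to the layers, continuity requires the same specific discharge q through every layer.
Σ(b_i/K_i) = 8.64/1770 + 1.44/73.7 + 7.12/2.65 + 7.33/0.00547 = 1343 d.
q = Δh / Σ(b_i/K_i) = 10.6 / 1343 = 0.007894 m/day.
In each layer the seepage velocity is v_i = q/n_i, so the layer transit time is t_i = b_i·n_i / q:
  layer 1 (clean gravel): t_1 = 8.64 × 0.18 / 0.007894 = 197.0 d
  layer 2 (coarse sand): t_2 = 1.44 × 0.22 / 0.007894 = 40.13 d
  layer 3 (weathered basalt): t_3 = 7.12 × 0.10 / 0.007894 = 90.19 d
  layer 4 (silt): t_4 = 7.33 × 0.11 / 0.007894 = 102.1 d
Total t = Σ t_i = 429.5 days.

429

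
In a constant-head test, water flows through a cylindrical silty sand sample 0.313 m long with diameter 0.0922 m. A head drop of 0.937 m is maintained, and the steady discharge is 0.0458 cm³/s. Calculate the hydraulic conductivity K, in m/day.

0.198

Cross-sectional area A = π·(d/2)² = π × (0.0922/2)² = 0.006677 m².
Convert discharge: 0.0458 cm³/s = 4.580e-08 m³/s.
Darcy's law rearranged: K = Q·L / (A·Δh) = 4.580e-08 × 0.313 / (0.006677 × 0.937) = 2.291e-06 m/s = 0.1980 m/day.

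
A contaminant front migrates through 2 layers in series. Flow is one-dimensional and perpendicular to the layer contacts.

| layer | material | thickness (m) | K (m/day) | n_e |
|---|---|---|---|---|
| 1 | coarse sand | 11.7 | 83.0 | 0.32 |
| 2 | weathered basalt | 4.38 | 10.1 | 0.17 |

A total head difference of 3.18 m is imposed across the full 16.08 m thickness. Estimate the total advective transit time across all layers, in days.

0.811

With flow normal to the layers, continuity requires the same specific discharge q through every layer.
Σ(b_i/K_i) = 11.7/83.0 + 4.38/10.1 = 0.5746 d.
q = Δh / Σ(b_i/K_i) = 3.18 / 0.5746 = 5.534 m/day.
In each layer the seepage velocity is v_i = q/n_i, so the layer transit time is t_i = b_i·n_i / q:
  layer 1 (coarse sand): t_1 = 11.7 × 0.32 / 5.534 = 0.6765 d
  layer 2 (weathered basalt): t_2 = 4.38 × 0.17 / 5.534 = 0.1345 d
Total t = Σ t_i = 0.8111 days.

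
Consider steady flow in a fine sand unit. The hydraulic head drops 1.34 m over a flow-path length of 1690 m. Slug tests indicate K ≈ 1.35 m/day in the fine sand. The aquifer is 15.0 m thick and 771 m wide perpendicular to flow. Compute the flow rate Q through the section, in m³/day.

Cross-sectional area A = 771 × 15.0 = 11565 m².
Hydraulic gradient i = Δh / L = 1.34 / 1690 = 0.0007929.
Darcy's law: Q = K · A · i = 1.350 × 11565 × 0.0007929 = 12.38 m³/day.

12.4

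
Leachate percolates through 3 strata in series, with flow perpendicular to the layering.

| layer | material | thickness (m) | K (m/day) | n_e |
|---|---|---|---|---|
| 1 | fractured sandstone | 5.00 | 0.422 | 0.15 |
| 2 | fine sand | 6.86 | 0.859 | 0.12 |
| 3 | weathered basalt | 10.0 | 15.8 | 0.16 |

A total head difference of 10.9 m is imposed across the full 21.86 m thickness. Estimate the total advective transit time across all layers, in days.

5.96

With flow normal to the layers, continuity requires the same specific discharge q through every layer.
Σ(b_i/K_i) = 5.00/0.422 + 6.86/0.859 + 10.0/15.8 = 20.47 d.
q = Δh / Σ(b_i/K_i) = 10.9 / 20.47 = 0.5326 m/day.
In each layer the seepage velocity is v_i = q/n_i, so the layer transit time is t_i = b_i·n_i / q:
  layer 1 (fractured sandstone): t_1 = 5.00 × 0.15 / 0.5326 = 1.408 d
  layer 2 (fine sand): t_2 = 6.86 × 0.12 / 0.5326 = 1.546 d
  layer 3 (weathered basalt): t_3 = 10.0 × 0.16 / 0.5326 = 3.004 d
Total t = Σ t_i = 5.958 days.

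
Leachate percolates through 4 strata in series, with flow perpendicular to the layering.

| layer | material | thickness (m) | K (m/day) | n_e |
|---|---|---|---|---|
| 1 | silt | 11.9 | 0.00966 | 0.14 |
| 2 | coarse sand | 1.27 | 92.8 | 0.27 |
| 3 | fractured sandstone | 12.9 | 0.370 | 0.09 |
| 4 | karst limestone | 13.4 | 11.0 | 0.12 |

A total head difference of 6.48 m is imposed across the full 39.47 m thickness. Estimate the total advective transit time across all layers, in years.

2.56

With flow normal to the layers, continuity requires the same specific discharge q through every layer.
Σ(b_i/K_i) = 11.9/0.00966 + 1.27/92.8 + 12.9/0.370 + 13.4/11.0 = 1268 d.
q = Δh / Σ(b_i/K_i) = 6.48 / 1268 = 0.005110 m/day.
In each layer the seepage velocity is v_i = q/n_i, so the layer transit time is t_i = b_i·n_i / q:
  layer 1 (silt): t_1 = 11.9 × 0.14 / 0.005110 = 326.0 d
  layer 2 (coarse sand): t_2 = 1.27 × 0.27 / 0.005110 = 67.10 d
  layer 3 (fractured sandstone): t_3 = 12.9 × 0.09 / 0.005110 = 227.2 d
  layer 4 (karst limestone): t_4 = 13.4 × 0.12 / 0.005110 = 314.6 d
Total t = Σ t_i = 934.9 days = 2.560 years.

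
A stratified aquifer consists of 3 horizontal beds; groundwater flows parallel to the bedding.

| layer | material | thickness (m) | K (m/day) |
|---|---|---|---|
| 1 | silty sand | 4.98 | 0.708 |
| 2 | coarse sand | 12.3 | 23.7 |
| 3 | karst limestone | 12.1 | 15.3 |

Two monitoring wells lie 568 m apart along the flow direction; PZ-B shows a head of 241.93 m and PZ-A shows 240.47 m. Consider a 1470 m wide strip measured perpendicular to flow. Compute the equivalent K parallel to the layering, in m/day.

Flow is parallel to layering, so each bed carries its own Darcy discharge and the transmissivities add.
Σ(K_i·b_i) = 0.708×4.98 + 23.7×12.3 + 15.3×12.1 = 480.2 m²/day.
Total thickness b = 29.38 m, so K_eq = Σ(K_i·b_i)/b = 16.34 m/day.

16.3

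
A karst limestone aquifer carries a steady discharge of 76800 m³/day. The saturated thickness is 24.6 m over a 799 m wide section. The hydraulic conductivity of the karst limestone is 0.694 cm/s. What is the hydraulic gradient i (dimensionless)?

Convert K: 0.694 cm/s × 864 = 599.6 m/day.
Cross-sectional area A = 799 × 24.6 = 19655 m².
From Q = K·A·i, i = Q / (K·A) = 76800 / (599.6 × 19655) = 0.006516.

0.00652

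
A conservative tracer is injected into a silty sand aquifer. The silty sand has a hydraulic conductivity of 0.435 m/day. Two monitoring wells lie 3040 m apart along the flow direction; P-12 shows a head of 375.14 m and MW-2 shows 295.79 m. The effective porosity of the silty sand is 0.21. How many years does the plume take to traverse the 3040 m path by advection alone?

Hydraulic gradient i = (375.14 − 295.79) / 3040 = 79.35 / 3040 = 0.02610.
Darcy flux q = K · i = 0.4350 × 0.02610 = 0.01135 m/day.
Seepage velocity v = q / n_e = 0.01135 / 0.21 = 0.05407 m/day.
Travel time t = L / v = 3040 / 0.05407 = 56225 days = 153.9 years.

154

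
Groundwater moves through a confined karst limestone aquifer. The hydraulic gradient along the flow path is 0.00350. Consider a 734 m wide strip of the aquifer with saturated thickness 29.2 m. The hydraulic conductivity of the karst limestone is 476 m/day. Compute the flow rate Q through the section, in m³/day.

35700

Cross-sectional area A = 734 × 29.2 = 21433 m².
Hydraulic gradient i = 0.00350.
Darcy's law: Q = K · A · i = 476.0 × 21433 × 0.003500 = 35707 m³/day.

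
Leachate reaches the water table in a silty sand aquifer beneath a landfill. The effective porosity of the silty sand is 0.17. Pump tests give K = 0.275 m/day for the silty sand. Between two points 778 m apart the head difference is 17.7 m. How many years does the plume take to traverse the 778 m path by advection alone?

Hydraulic gradient i = Δh / L = 17.7 / 778 = 0.02275.
Darcy flux q = K · i = 0.2750 × 0.02275 = 0.006256 m/day.
Seepage velocity v = q / n_e = 0.006256 / 0.17 = 0.03680 m/day.
Travel time t = L / v = 778 / 0.03680 = 21140 days = 57.88 years.

57.9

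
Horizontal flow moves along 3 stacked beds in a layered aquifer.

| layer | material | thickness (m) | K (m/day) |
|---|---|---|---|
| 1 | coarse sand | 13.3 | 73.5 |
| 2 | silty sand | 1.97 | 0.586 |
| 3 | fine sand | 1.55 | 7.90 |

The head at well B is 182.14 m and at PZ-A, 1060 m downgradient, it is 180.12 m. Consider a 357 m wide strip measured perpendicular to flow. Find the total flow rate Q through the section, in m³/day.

Flow is parallel to layering, so each bed carries its own Darcy discharge and the transmissivities add.
Σ(K_i·b_i) = 73.5×13.3 + 0.586×1.97 + 7.90×1.55 = 990.9 m²/day.
Hydraulic gradient i = (182.14 − 180.12) / 1060 = 2.02 / 1060 = 0.001906.
Q = Σ(K_i·b_i) · W · i = 990.9 × 357 × 0.001906 = 674.2 m³/day.

674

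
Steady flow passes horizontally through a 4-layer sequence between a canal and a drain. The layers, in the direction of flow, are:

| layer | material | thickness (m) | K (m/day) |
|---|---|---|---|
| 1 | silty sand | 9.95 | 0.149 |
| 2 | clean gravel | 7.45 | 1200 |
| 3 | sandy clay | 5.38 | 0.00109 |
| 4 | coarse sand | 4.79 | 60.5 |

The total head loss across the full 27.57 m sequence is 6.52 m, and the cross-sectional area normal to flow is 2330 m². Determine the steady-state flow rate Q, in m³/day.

Flow is perpendicular to layering, so the layers act in series and the equivalent K is the thickness-weighted harmonic mean.
Total thickness L = 9.95 + 7.45 + 5.38 + 4.79 = 27.57 m.
Σ(b_i/K_i) = 9.95/0.149 + 7.45/1200 + 5.38/0.00109 + 4.79/60.5 = 5003 d.
K_eq = L / Σ(b_i/K_i) = 27.57 / 5003 = 0.005511 m/day.
Q = K_eq · A · (Δh/L) = 0.005511 × 2330 × (6.52/27.57) = 3.037 m³/day.

3.04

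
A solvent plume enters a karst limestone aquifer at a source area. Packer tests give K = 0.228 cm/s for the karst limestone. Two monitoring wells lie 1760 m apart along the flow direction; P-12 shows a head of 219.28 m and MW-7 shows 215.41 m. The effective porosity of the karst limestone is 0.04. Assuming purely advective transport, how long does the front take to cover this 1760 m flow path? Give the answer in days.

Convert K: 0.228 cm/s × 864 = 197.0 m/day.
Hydraulic gradient i = (219.28 − 215.41) / 1760 = 3.87 / 1760 = 0.002199.
Darcy flux q = K · i = 197.0 × 0.002199 = 0.4332 m/day.
Seepage velocity v = q / n_e = 0.4332 / 0.04 = 10.83 m/day.
Travel time t = L / v = 1760 / 10.83 = 162.5 days.

163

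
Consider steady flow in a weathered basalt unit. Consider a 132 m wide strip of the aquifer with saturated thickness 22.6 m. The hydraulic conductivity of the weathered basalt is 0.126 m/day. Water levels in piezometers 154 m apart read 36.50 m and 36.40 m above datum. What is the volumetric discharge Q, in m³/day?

Cross-sectional area A = 132 × 22.6 = 2983 m².
Hydraulic gradient i = (36.50 − 36.40) / 154 = 0.1 / 154 = 0.0006494.
Darcy's law: Q = K · A · i = 0.1260 × 2983 × 0.0006494 = 0.2441 m³/day.

0.244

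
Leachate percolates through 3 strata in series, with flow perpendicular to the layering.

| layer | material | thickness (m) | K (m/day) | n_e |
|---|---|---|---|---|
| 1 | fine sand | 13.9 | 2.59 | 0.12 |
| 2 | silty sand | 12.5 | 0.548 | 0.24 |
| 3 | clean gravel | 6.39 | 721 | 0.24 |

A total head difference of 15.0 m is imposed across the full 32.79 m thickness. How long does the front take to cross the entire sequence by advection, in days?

11.7

With flow normal to the layers, continuity requires the same specific discharge q through every layer.
Σ(b_i/K_i) = 13.9/2.59 + 12.5/0.548 + 6.39/721 = 28.19 d.
q = Δh / Σ(b_i/K_i) = 15.0 / 28.19 = 0.5322 m/day.
In each layer the seepage velocity is v_i = q/n_i, so the layer transit time is t_i = b_i·n_i / q:
  layer 1 (fine sand): t_1 = 13.9 × 0.12 / 0.5322 = 3.134 d
  layer 2 (silty sand): t_2 = 12.5 × 0.24 / 0.5322 = 5.637 d
  layer 3 (clean gravel): t_3 = 6.39 × 0.24 / 0.5322 = 2.882 d
Total t = Σ t_i = 11.65 days.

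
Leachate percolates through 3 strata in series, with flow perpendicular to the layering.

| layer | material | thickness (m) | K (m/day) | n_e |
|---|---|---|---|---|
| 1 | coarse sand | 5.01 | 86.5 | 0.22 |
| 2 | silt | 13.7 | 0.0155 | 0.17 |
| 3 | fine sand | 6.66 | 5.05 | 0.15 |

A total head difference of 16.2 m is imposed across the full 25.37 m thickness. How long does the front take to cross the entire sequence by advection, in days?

With flow normal to the layers, continuity requires the same specific discharge q through every layer.
Σ(b_i/K_i) = 5.01/86.5 + 13.7/0.0155 + 6.66/5.05 = 885.2 d.
q = Δh / Σ(b_i/K_i) = 16.2 / 885.2 = 0.01830 m/day.
In each layer the seepage velocity is v_i = q/n_i, so the layer transit time is t_i = b_i·n_i / q:
  layer 1 (coarse sand): t_1 = 5.01 × 0.22 / 0.01830 = 60.23 d
  layer 2 (silt): t_2 = 13.7 × 0.17 / 0.01830 = 127.3 d
  layer 3 (fine sand): t_3 = 6.66 × 0.15 / 0.01830 = 54.59 d
Total t = Σ t_i = 242.1 days.

242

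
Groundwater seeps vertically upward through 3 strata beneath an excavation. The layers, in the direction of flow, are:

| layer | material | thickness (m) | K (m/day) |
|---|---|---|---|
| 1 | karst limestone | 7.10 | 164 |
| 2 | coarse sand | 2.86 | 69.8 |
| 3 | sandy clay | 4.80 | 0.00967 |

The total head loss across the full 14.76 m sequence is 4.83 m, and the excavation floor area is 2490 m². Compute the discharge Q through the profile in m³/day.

Flow is perpendicular to layering, so the layers act in series and the equivalent K is the thickness-weighted harmonic mean.
Total thickness L = 7.10 + 2.86 + 4.80 = 14.76 m.
Σ(b_i/K_i) = 7.10/164 + 2.86/69.8 + 4.80/0.00967 = 496.5 d.
K_eq = L / Σ(b_i/K_i) = 14.76 / 496.5 = 0.02973 m/day.
Q = K_eq · A · (Δh/L) = 0.02973 × 2490 × (4.83/14.76) = 24.22 m³/day.

24.2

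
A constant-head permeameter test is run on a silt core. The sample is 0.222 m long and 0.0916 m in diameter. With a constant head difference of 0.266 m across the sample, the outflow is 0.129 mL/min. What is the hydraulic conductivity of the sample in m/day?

Cross-sectional area A = π·(d/2)² = π × (0.0916/2)² = 0.006590 m².
Convert discharge: 0.129 mL/min = 2.150e-09 m³/s.
Darcy's law rearranged: K = Q·L / (A·Δh) = 2.150e-09 × 0.222 / (0.006590 × 0.266) = 2.723e-07 m/s = 0.02353 m/day.

0.0235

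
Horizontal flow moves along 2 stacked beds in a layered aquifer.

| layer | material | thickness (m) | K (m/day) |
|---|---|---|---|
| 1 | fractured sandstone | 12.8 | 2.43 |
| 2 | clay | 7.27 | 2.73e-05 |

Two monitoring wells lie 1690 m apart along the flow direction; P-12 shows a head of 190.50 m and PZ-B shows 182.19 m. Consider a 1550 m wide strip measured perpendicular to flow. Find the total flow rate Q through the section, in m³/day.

237

Flow is parallel to layering, so each bed carries its own Darcy discharge and the transmissivities add.
Σ(K_i·b_i) = 2.43×12.8 + 2.73e-05×7.27 = 31.10 m²/day.
Hydraulic gradient i = (190.50 − 182.19) / 1690 = 8.31 / 1690 = 0.004917.
Q = Σ(K_i·b_i) · W · i = 31.10 × 1550 × 0.004917 = 237.1 m³/day.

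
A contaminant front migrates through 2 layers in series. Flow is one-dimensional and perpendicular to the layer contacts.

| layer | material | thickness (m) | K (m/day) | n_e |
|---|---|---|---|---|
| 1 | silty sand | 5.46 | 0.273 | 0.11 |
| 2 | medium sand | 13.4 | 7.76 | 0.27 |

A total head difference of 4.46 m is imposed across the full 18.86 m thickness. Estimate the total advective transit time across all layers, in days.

With flow normal to the layers, continuity requires the same specific discharge q through every layer.
Σ(b_i/K_i) = 5.46/0.273 + 13.4/7.76 = 21.73 d.
q = Δh / Σ(b_i/K_i) = 4.46 / 21.73 = 0.2053 m/day.
In each layer the seepage velocity is v_i = q/n_i, so the layer transit time is t_i = b_i·n_i / q:
  layer 1 (silty sand): t_1 = 5.46 × 0.11 / 0.2053 = 2.926 d
  layer 2 (medium sand): t_2 = 13.4 × 0.27 / 0.2053 = 17.63 d
Total t = Σ t_i = 20.55 days.

20.6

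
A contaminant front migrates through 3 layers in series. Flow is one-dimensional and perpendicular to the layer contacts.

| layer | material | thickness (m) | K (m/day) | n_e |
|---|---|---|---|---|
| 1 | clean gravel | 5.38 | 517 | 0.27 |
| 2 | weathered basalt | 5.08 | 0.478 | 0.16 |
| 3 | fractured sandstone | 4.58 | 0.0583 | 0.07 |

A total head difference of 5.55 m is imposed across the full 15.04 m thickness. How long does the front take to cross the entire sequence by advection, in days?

With flow normal to the layers, continuity requires the same specific discharge q through every layer.
Σ(b_i/K_i) = 5.38/517 + 5.08/0.478 + 4.58/0.0583 = 89.20 d.
q = Δh / Σ(b_i/K_i) = 5.55 / 89.20 = 0.06222 m/day.
In each layer the seepage velocity is v_i = q/n_i, so the layer transit time is t_i = b_i·n_i / q:
  layer 1 (clean gravel): t_1 = 5.38 × 0.27 / 0.06222 = 23.35 d
  layer 2 (weathered basalt): t_2 = 5.08 × 0.16 / 0.06222 = 13.06 d
  layer 3 (fractured sandstone): t_3 = 4.58 × 0.07 / 0.06222 = 5.153 d
Total t = Σ t_i = 41.56 days.

41.6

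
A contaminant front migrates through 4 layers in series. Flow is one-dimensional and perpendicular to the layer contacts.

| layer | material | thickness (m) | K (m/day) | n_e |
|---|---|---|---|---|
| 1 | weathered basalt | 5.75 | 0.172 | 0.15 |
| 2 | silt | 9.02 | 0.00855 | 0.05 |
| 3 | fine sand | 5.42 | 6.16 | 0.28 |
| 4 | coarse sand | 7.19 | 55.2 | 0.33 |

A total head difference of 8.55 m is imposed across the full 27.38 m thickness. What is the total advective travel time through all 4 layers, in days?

663

With flow normal to the layers, continuity requires the same specific discharge q through every layer.
Σ(b_i/K_i) = 5.75/0.172 + 9.02/0.00855 + 5.42/6.16 + 7.19/55.2 = 1089 d.
q = Δh / Σ(b_i/K_i) = 8.55 / 1089 = 0.007848 m/day.
In each layer the seepage velocity is v_i = q/n_i, so the layer transit time is t_i = b_i·n_i / q:
  layer 1 (weathered basalt): t_1 = 5.75 × 0.15 / 0.007848 = 109.9 d
  layer 2 (silt): t_2 = 9.02 × 0.05 / 0.007848 = 57.46 d
  layer 3 (fine sand): t_3 = 5.42 × 0.28 / 0.007848 = 193.4 d
  layer 4 (coarse sand): t_4 = 7.19 × 0.33 / 0.007848 = 302.3 d
Total t = Σ t_i = 663.1 days.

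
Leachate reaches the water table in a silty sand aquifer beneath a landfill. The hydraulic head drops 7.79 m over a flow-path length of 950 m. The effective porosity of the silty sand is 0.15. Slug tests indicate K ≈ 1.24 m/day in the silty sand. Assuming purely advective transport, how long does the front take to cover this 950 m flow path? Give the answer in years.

Hydraulic gradient i = Δh / L = 7.79 / 950 = 0.008200.
Darcy flux q = K · i = 1.240 × 0.008200 = 0.01017 m/day.
Seepage velocity v = q / n_e = 0.01017 / 0.15 = 0.06779 m/day.
Travel time t = L / v = 950 / 0.06779 = 14015 days = 38.37 years.

38.4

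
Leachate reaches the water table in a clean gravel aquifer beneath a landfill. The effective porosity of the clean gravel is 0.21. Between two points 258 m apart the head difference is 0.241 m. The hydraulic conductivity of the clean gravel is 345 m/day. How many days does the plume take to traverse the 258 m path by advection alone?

168

Hydraulic gradient i = Δh / L = 0.241 / 258 = 0.0009341.
Darcy flux q = K · i = 345.0 × 0.0009341 = 0.3223 m/day.
Seepage velocity v = q / n_e = 0.3223 / 0.21 = 1.535 m/day.
Travel time t = L / v = 258 / 1.535 = 168.1 days.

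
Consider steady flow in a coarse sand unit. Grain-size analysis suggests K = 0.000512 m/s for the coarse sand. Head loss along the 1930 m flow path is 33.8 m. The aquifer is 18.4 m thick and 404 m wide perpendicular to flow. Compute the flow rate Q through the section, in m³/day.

5760

Convert K: 0.000512 m/s × 86400 = 44.24 m/day.
Cross-sectional area A = 404 × 18.4 = 7434 m².
Hydraulic gradient i = Δh / L = 33.8 / 1930 = 0.01751.
Darcy's law: Q = K · A · i = 44.24 × 7434 × 0.01751 = 5759 m³/day.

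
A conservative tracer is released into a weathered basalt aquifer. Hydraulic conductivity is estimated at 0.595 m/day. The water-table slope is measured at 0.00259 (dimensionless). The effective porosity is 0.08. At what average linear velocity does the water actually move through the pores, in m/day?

Hydraulic gradient i = 0.00259.
Darcy flux q = K · i = 0.5950 × 0.002590 = 0.001541 m/day.
Seepage velocity v = q / n_e = 0.001541 / 0.08 = 0.01926 m/day.

0.0193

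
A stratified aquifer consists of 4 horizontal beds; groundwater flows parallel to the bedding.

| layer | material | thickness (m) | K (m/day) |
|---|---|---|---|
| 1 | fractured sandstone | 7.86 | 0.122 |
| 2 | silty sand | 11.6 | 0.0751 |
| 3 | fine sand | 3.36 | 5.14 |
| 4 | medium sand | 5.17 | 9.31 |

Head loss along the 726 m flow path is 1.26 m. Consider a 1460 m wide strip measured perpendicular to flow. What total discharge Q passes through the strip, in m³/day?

Flow is parallel to layering, so each bed carries its own Darcy discharge and the transmissivities add.
Σ(K_i·b_i) = 0.122×7.86 + 0.0751×11.6 + 5.14×3.36 + 9.31×5.17 = 67.23 m²/day.
Hydraulic gradient i = Δh / L = 1.26 / 726 = 0.001736.
Q = Σ(K_i·b_i) · W · i = 67.23 × 1460 × 0.001736 = 170.4 m³/day.

170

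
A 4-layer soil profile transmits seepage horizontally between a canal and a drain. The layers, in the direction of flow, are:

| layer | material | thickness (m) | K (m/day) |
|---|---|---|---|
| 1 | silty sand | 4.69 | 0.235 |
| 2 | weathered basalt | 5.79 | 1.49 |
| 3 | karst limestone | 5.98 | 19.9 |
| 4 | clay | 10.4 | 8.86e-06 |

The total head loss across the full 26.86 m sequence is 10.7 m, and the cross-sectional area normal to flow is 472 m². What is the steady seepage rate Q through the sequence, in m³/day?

Flow is perpendicular to layering, so the layers act in series and the equivalent K is the thickness-weighted harmonic mean.
Total thickness L = 4.69 + 5.79 + 5.98 + 10.4 = 26.86 m.
Σ(b_i/K_i) = 4.69/0.235 + 5.79/1.49 + 5.98/19.9 + 10.4/8.86e-06 = 1.174e+06 d.
K_eq = L / Σ(b_i/K_i) = 26.86 / 1.174e+06 = 2.288e-05 m/day.
Q = K_eq · A · (Δh/L) = 2.288e-05 × 472 × (10.7/26.86) = 0.004302 m³/day.

0.00430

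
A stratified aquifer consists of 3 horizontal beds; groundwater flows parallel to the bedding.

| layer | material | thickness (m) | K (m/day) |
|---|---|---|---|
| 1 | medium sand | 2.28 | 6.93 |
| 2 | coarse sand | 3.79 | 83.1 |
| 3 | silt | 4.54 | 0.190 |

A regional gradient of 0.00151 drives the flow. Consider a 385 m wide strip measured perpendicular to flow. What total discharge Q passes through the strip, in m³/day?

Flow is parallel to layering, so each bed carries its own Darcy discharge and the transmissivities add.
Σ(K_i·b_i) = 6.93×2.28 + 83.1×3.79 + 0.190×4.54 = 331.6 m²/day.
Hydraulic gradient i = 0.00151.
Q = Σ(K_i·b_i) · W · i = 331.6 × 385 × 0.001510 = 192.8 m³/day.

193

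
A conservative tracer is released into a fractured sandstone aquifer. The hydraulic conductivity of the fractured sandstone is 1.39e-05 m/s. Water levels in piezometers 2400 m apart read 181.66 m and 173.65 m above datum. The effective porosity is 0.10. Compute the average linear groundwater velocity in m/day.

0.0401

Convert K: 1.39e-05 m/s × 86400 = 1.201 m/day.
Hydraulic gradient i = (181.66 − 173.65) / 2400 = 8.01 / 2400 = 0.003337.
Darcy flux q = K · i = 1.201 × 0.003337 = 0.004008 m/day.
Seepage velocity v = q / n_e = 0.004008 / 0.10 = 0.04008 m/day.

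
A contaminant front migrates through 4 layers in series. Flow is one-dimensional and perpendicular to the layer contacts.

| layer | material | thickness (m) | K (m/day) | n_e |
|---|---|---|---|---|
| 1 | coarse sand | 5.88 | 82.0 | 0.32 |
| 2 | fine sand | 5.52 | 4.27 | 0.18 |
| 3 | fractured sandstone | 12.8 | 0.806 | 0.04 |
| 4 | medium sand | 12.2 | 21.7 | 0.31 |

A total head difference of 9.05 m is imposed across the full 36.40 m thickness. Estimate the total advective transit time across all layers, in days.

14.1

With flow normal to the layers, continuity requires the same specific discharge q through every layer.
Σ(b_i/K_i) = 5.88/82.0 + 5.52/4.27 + 12.8/0.806 + 12.2/21.7 = 17.81 d.
q = Δh / Σ(b_i/K_i) = 9.05 / 17.81 = 0.5082 m/day.
In each layer the seepage velocity is v_i = q/n_i, so the layer transit time is t_i = b_i·n_i / q:
  layer 1 (coarse sand): t_1 = 5.88 × 0.32 / 0.5082 = 3.702 d
  layer 2 (fine sand): t_2 = 5.52 × 0.18 / 0.5082 = 1.955 d
  layer 3 (fractured sandstone): t_3 = 12.8 × 0.04 / 0.5082 = 1.007 d
  layer 4 (medium sand): t_4 = 12.2 × 0.31 / 0.5082 = 7.442 d
Total t = Σ t_i = 14.11 days.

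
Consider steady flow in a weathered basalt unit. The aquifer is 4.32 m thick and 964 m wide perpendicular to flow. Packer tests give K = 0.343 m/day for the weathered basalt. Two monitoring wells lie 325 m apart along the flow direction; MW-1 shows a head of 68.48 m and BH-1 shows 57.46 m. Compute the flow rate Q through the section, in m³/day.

Cross-sectional area A = 964 × 4.32 = 4164 m².
Hydraulic gradient i = (68.48 − 57.46) / 325 = 11.02 / 325 = 0.03391.
Darcy's law: Q = K · A · i = 0.3430 × 4164 × 0.03391 = 48.43 m³/day.

48.4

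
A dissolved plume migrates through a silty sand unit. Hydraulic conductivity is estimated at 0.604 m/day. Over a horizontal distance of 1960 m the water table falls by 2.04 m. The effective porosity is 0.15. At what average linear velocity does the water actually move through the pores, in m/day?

0.00419

Hydraulic gradient i = Δh / L = 2.04 / 1960 = 0.001041.
Darcy flux q = K · i = 0.6040 × 0.001041 = 0.0006287 m/day.
Seepage velocity v = q / n_e = 0.0006287 / 0.15 = 0.004191 m/day.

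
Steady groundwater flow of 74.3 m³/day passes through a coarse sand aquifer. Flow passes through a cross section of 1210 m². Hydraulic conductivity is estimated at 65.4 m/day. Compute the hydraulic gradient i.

0.000939

From Q = K·A·i, i = Q / (K·A) = 74.3 / (65.40 × 1210) = 0.0009389.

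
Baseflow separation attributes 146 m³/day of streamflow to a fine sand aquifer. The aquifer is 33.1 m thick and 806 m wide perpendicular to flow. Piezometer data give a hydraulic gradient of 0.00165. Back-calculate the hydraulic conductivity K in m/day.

Cross-sectional area A = 806 × 33.1 = 26679 m².
Hydraulic gradient i = 0.00165.
From Q = K·A·i, K = Q / (A·i) = 146 / (26679 × 0.001650) = 3.317 m/day.

3.32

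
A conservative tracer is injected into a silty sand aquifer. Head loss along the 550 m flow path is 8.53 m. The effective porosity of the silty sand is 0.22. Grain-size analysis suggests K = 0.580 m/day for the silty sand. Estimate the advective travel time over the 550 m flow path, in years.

Hydraulic gradient i = Δh / L = 8.53 / 550 = 0.01551.
Darcy flux q = K · i = 0.5800 × 0.01551 = 0.008995 m/day.
Seepage velocity v = q / n_e = 0.008995 / 0.22 = 0.04089 m/day.
Travel time t = L / v = 550 / 0.04089 = 13452 days = 36.83 years.

36.8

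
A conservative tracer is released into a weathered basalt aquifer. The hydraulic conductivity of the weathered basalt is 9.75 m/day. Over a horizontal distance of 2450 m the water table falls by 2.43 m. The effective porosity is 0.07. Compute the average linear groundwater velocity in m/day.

0.138

Hydraulic gradient i = Δh / L = 2.43 / 2450 = 0.0009918.
Darcy flux q = K · i = 9.750 × 0.0009918 = 0.009670 m/day.
Seepage velocity v = q / n_e = 0.009670 / 0.07 = 0.1381 m/day.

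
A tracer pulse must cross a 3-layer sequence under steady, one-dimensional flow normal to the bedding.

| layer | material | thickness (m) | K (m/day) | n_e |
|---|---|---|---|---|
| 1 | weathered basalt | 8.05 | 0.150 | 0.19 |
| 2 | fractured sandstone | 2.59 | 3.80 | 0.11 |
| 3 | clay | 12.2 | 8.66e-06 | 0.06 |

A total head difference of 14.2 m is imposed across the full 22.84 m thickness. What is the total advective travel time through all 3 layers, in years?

692

With flow normal to the layers, continuity requires the same specific discharge q through every layer.
Σ(b_i/K_i) = 8.05/0.150 + 2.59/3.80 + 12.2/8.66e-06 = 1.409e+06 d.
q = Δh / Σ(b_i/K_i) = 14.2 / 1.409e+06 = 1.008e-05 m/day.
In each layer the seepage velocity is v_i = q/n_i, so the layer transit time is t_i = b_i·n_i / q:
  layer 1 (weathered basalt): t_1 = 8.05 × 0.19 / 1.008e-05 = 1.517e+05 d
  layer 2 (fractured sandstone): t_2 = 2.59 × 0.11 / 1.008e-05 = 28266 d
  layer 3 (clay): t_3 = 12.2 × 0.06 / 1.008e-05 = 72624 d
Total t = Σ t_i = 2.526e+05 days = 691.7 years.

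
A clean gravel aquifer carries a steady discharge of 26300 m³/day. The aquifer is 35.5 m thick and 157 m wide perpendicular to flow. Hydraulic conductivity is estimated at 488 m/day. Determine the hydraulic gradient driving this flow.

Cross-sectional area A = 157 × 35.5 = 5574 m².
From Q = K·A·i, i = Q / (K·A) = 26300 / (488.0 × 5574) = 0.009670.

0.00967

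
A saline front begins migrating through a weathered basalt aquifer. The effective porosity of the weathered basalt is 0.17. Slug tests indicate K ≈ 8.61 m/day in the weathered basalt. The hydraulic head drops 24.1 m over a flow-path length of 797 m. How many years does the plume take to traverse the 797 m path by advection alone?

Hydraulic gradient i = Δh / L = 24.1 / 797 = 0.03024.
Darcy flux q = K · i = 8.610 × 0.03024 = 0.2604 m/day.
Seepage velocity v = q / n_e = 0.2604 / 0.17 = 1.531 m/day.
Travel time t = L / v = 797 / 1.531 = 520.4 days = 1.425 years.

1.42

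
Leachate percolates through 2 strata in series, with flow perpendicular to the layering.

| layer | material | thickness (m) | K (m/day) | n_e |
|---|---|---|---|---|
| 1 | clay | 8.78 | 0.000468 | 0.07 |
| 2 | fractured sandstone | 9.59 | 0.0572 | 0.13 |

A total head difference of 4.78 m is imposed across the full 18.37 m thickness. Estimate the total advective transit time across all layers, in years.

With flow normal to the layers, continuity requires the same specific discharge q through every layer.
Σ(b_i/K_i) = 8.78/0.000468 + 9.59/0.0572 = 18928 d.
q = Δh / Σ(b_i/K_i) = 4.78 / 18928 = 0.0002525 m/day.
In each layer the seepage velocity is v_i = q/n_i, so the layer transit time is t_i = b_i·n_i / q:
  layer 1 (clay): t_1 = 8.78 × 0.07 / 0.0002525 = 2434 d
  layer 2 (fractured sandstone): t_2 = 9.59 × 0.13 / 0.0002525 = 4937 d
Total t = Σ t_i = 7371 days = 20.18 years.

20.2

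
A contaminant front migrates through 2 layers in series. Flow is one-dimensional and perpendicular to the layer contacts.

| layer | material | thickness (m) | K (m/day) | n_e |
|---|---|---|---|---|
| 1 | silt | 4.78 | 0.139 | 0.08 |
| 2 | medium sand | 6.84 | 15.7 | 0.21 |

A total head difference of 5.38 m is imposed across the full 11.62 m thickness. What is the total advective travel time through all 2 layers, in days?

With flow normal to the layers, continuity requires the same specific discharge q through every layer.
Σ(b_i/K_i) = 4.78/0.139 + 6.84/15.7 = 34.82 d.
q = Δh / Σ(b_i/K_i) = 5.38 / 34.82 = 0.1545 m/day.
In each layer the seepage velocity is v_i = q/n_i, so the layer transit time is t_i = b_i·n_i / q:
  layer 1 (silt): t_1 = 4.78 × 0.08 / 0.1545 = 2.475 d
  layer 2 (medium sand): t_2 = 6.84 × 0.21 / 0.1545 = 9.298 d
Total t = Σ t_i = 11.77 days.

11.8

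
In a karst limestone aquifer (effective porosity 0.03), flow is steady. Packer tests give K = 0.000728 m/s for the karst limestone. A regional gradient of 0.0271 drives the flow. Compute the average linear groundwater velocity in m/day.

Convert K: 0.000728 m/s × 86400 = 62.90 m/day.
Hydraulic gradient i = 0.0271.
Darcy flux q = K · i = 62.90 × 0.02710 = 1.705 m/day.
Seepage velocity v = q / n_e = 1.705 / 0.03 = 56.82 m/day.

56.8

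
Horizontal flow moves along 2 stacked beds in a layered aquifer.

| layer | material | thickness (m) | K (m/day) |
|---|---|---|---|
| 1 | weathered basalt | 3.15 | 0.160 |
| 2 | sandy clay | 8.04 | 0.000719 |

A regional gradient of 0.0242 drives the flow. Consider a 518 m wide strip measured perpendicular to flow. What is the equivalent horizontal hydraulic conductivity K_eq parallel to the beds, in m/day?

0.0456

Flow is parallel to layering, so each bed carries its own Darcy discharge and the transmissivities add.
Σ(K_i·b_i) = 0.160×3.15 + 0.000719×8.04 = 0.5098 m²/day.
Total thickness b = 11.19 m, so K_eq = Σ(K_i·b_i)/b = 0.04556 m/day.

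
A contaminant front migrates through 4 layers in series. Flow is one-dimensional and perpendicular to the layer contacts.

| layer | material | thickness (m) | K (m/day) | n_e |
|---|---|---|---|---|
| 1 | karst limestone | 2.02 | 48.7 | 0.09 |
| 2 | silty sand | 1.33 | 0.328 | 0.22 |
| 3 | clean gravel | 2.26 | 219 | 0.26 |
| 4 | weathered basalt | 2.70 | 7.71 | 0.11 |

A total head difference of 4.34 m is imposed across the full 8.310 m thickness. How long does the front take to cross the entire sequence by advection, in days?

With flow normal to the layers, continuity requires the same specific discharge q through every layer.
Σ(b_i/K_i) = 2.02/48.7 + 1.33/0.328 + 2.26/219 + 2.70/7.71 = 4.457 d.
q = Δh / Σ(b_i/K_i) = 4.34 / 4.457 = 0.9738 m/day.
In each layer the seepage velocity is v_i = q/n_i, so the layer transit time is t_i = b_i·n_i / q:
  layer 1 (karst limestone): t_1 = 2.02 × 0.09 / 0.9738 = 0.1867 d
  layer 2 (silty sand): t_2 = 1.33 × 0.22 / 0.9738 = 0.3005 d
  layer 3 (clean gravel): t_3 = 2.26 × 0.26 / 0.9738 = 0.6034 d
  layer 4 (weathered basalt): t_4 = 2.70 × 0.11 / 0.9738 = 0.3050 d
Total t = Σ t_i = 1.396 days.

1.40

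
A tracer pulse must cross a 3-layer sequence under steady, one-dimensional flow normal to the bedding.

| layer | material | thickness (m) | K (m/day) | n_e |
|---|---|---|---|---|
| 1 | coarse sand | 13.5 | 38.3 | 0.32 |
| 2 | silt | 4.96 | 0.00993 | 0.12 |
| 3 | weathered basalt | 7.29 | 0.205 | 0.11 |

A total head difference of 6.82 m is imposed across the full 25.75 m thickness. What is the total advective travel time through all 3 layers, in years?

With flow normal to the layers, continuity requires the same specific discharge q through every layer.
Σ(b_i/K_i) = 13.5/38.3 + 4.96/0.00993 + 7.29/0.205 = 535.4 d.
q = Δh / Σ(b_i/K_i) = 6.82 / 535.4 = 0.01274 m/day.
In each layer the seepage velocity is v_i = q/n_i, so the layer transit time is t_i = b_i·n_i / q:
  layer 1 (coarse sand): t_1 = 13.5 × 0.32 / 0.01274 = 339.1 d
  layer 2 (silt): t_2 = 4.96 × 0.12 / 0.01274 = 46.73 d
  layer 3 (weathered basalt): t_3 = 7.29 × 0.11 / 0.01274 = 62.95 d
Total t = Σ t_i = 448.8 days = 1.229 years.

1.23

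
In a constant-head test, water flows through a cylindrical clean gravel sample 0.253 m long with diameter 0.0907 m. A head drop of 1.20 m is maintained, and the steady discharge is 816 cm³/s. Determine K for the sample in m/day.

Cross-sectional area A = π·(d/2)² = π × (0.0907/2)² = 0.006461 m².
Convert discharge: 816 cm³/s = 0.0008160 m³/s.
Darcy's law rearranged: K = Q·L / (A·Δh) = 0.0008160 × 0.253 / (0.006461 × 1.20) = 0.02663 m/s = 2301 m/day.

2300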